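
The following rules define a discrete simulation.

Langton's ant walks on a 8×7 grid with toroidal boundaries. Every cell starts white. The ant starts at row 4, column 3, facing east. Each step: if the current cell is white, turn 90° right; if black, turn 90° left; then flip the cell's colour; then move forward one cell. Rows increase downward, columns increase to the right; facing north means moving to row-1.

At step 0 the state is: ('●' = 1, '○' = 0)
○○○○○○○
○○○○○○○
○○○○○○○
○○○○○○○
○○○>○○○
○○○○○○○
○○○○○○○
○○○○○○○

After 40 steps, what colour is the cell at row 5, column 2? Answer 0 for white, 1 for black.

step 0: ○○○○○○○
○○○○○○○
○○○○○○○
○○○○○○○
○○○>○○○
○○○○○○○
○○○○○○○
○○○○○○○
step 1: ○○○○○○○
○○○○○○○
○○○○○○○
○○○○○○○
○○○●○○○
○○○v○○○
○○○○○○○
○○○○○○○
step 2: ○○○○○○○
○○○○○○○
○○○○○○○
○○○○○○○
○○○●○○○
○○<●○○○
○○○○○○○
○○○○○○○
step 3: ○○○○○○○
○○○○○○○
○○○○○○○
○○○○○○○
○○^●○○○
○○●●○○○
○○○○○○○
○○○○○○○
step 4: ○○○○○○○
○○○○○○○
○○○○○○○
○○○○○○○
○○●>○○○
○○●●○○○
○○○○○○○
○○○○○○○
step 5: ○○○○○○○
○○○○○○○
○○○○○○○
○○○^○○○
○○●○○○○
○○●●○○○
○○○○○○○
○○○○○○○
step 6: ○○○○○○○
○○○○○○○
○○○○○○○
○○○●>○○
○○●○○○○
○○●●○○○
○○○○○○○
○○○○○○○
step 7: ○○○○○○○
○○○○○○○
○○○○○○○
○○○●●○○
○○●○v○○
○○●●○○○
○○○○○○○
○○○○○○○
step 8: ○○○○○○○
○○○○○○○
○○○○○○○
○○○●●○○
○○●<●○○
○○●●○○○
○○○○○○○
○○○○○○○
step 9: ○○○○○○○
○○○○○○○
○○○○○○○
○○○^●○○
○○●●●○○
○○●●○○○
○○○○○○○
○○○○○○○
step 10: ○○○○○○○
○○○○○○○
○○○○○○○
○○<○●○○
○○●●●○○
○○●●○○○
○○○○○○○
○○○○○○○
step 11: ○○○○○○○
○○○○○○○
○○^○○○○
○○●○●○○
○○●●●○○
○○●●○○○
○○○○○○○
○○○○○○○
step 12: ○○○○○○○
○○○○○○○
○○●>○○○
○○●○●○○
○○●●●○○
○○●●○○○
○○○○○○○
○○○○○○○
step 13: ○○○○○○○
○○○○○○○
○○●●○○○
○○●v●○○
○○●●●○○
○○●●○○○
○○○○○○○
○○○○○○○
step 14: ○○○○○○○
○○○○○○○
○○●●○○○
○○<●●○○
○○●●●○○
○○●●○○○
○○○○○○○
○○○○○○○
step 15: ○○○○○○○
○○○○○○○
○○●●○○○
○○○●●○○
○○v●●○○
○○●●○○○
○○○○○○○
○○○○○○○
step 16: ○○○○○○○
○○○○○○○
○○●●○○○
○○○●●○○
○○○>●○○
○○●●○○○
○○○○○○○
○○○○○○○
step 17: ○○○○○○○
○○○○○○○
○○●●○○○
○○○^●○○
○○○○●○○
○○●●○○○
○○○○○○○
○○○○○○○
step 18: ○○○○○○○
○○○○○○○
○○●●○○○
○○<○●○○
○○○○●○○
○○●●○○○
○○○○○○○
○○○○○○○
step 19: ○○○○○○○
○○○○○○○
○○^●○○○
○○●○●○○
○○○○●○○
○○●●○○○
○○○○○○○
○○○○○○○
step 20: ○○○○○○○
○○○○○○○
○<○●○○○
○○●○●○○
○○○○●○○
○○●●○○○
○○○○○○○
○○○○○○○
step 21: ○○○○○○○
○^○○○○○
○●○●○○○
○○●○●○○
○○○○●○○
○○●●○○○
○○○○○○○
○○○○○○○
step 22: ○○○○○○○
○●>○○○○
○●○●○○○
○○●○●○○
○○○○●○○
○○●●○○○
○○○○○○○
○○○○○○○
step 23: ○○○○○○○
○●●○○○○
○●v●○○○
○○●○●○○
○○○○●○○
○○●●○○○
○○○○○○○
○○○○○○○
step 24: ○○○○○○○
○●●○○○○
○<●●○○○
○○●○●○○
○○○○●○○
○○●●○○○
○○○○○○○
○○○○○○○
step 25: ○○○○○○○
○●●○○○○
○○●●○○○
○v●○●○○
○○○○●○○
○○●●○○○
○○○○○○○
○○○○○○○
step 26: ○○○○○○○
○●●○○○○
○○●●○○○
<●●○●○○
○○○○●○○
○○●●○○○
○○○○○○○
○○○○○○○
step 27: ○○○○○○○
○●●○○○○
^○●●○○○
●●●○●○○
○○○○●○○
○○●●○○○
○○○○○○○
○○○○○○○
step 28: ○○○○○○○
○●●○○○○
●>●●○○○
●●●○●○○
○○○○●○○
○○●●○○○
○○○○○○○
○○○○○○○
step 29: ○○○○○○○
○●●○○○○
●●●●○○○
●v●○●○○
○○○○●○○
○○●●○○○
○○○○○○○
○○○○○○○
step 30: ○○○○○○○
○●●○○○○
●●●●○○○
●○>○●○○
○○○○●○○
○○●●○○○
○○○○○○○
○○○○○○○
step 31: ○○○○○○○
○●●○○○○
●●^●○○○
●○○○●○○
○○○○●○○
○○●●○○○
○○○○○○○
○○○○○○○
step 32: ○○○○○○○
○●●○○○○
●<○●○○○
●○○○●○○
○○○○●○○
○○●●○○○
○○○○○○○
○○○○○○○
step 33: ○○○○○○○
○●●○○○○
●○○●○○○
●v○○●○○
○○○○●○○
○○●●○○○
○○○○○○○
○○○○○○○
step 34: ○○○○○○○
○●●○○○○
●○○●○○○
<●○○●○○
○○○○●○○
○○●●○○○
○○○○○○○
○○○○○○○
step 35: ○○○○○○○
○●●○○○○
●○○●○○○
○●○○●○○
v○○○●○○
○○●●○○○
○○○○○○○
○○○○○○○
step 36: ○○○○○○○
○●●○○○○
●○○●○○○
○●○○●○○
●○○○●○<
○○●●○○○
○○○○○○○
○○○○○○○
step 37: ○○○○○○○
○●●○○○○
●○○●○○○
○●○○●○^
●○○○●○●
○○●●○○○
○○○○○○○
○○○○○○○
step 38: ○○○○○○○
○●●○○○○
●○○●○○○
>●○○●○●
●○○○●○●
○○●●○○○
○○○○○○○
○○○○○○○
step 39: ○○○○○○○
○●●○○○○
●○○●○○○
●●○○●○●
v○○○●○●
○○●●○○○
○○○○○○○
○○○○○○○
step 40: ○○○○○○○
○●●○○○○
●○○●○○○
●●○○●○●
○>○○●○●
○○●●○○○
○○○○○○○
○○○○○○○

1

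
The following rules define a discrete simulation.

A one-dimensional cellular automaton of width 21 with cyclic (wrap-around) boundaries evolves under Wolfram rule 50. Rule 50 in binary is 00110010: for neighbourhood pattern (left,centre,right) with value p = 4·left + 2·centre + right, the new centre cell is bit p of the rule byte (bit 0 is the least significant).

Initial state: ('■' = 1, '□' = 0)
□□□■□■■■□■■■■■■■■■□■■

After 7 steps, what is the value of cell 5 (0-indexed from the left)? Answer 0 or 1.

t=0: □□□■□■■■□■■■■■■■■■□■■
t=1: ■□■□■□□□■□□□□□□□□□■□□
t=2: □■□■□■□■□■□□□□□□□■□■■
t=3: ■□■□■□■□■□■□□□□□■□■□□
t=4: □■□■□■□■□■□■□□□■□■□■■
t=5: ■□■□■□■□■□■□■□■□■□■□□
t=6: □■□■□■□■□■□■□■□■□■□■■
t=7: ■□■□■□■□■□■□■□■□■□■□□

0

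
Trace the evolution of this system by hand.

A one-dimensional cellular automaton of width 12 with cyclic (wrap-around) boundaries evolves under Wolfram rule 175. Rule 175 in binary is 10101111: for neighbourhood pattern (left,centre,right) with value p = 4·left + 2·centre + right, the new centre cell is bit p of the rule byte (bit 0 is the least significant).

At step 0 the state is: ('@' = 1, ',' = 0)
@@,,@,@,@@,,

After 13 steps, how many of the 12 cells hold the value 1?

0) @@,,@,@,@@,,
1) @,,@@@@@@,,@
2) ,,@@@@@@,,@@
3) ,@@@@@@,,@@,
4) @@@@@@,,@@,,
5) @@@@@,,@@,,@
6) @@@@,,@@,,@@
7) @@@,,@@,,@@@
8) @@,,@@,,@@@@
9) @,,@@,,@@@@@
10) ,,@@,,@@@@@@
11) ,@@,,@@@@@@,
12) @@,,@@@@@@,,
13) @,,@@@@@@,,@

8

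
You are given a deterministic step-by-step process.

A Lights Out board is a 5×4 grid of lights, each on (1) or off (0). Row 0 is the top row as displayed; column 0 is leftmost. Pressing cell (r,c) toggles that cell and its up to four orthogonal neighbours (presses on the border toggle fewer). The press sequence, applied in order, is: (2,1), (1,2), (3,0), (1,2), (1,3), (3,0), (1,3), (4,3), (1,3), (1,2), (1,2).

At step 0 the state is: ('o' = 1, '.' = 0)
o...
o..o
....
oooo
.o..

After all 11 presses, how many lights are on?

14

k=0  o...
o..o
....
oooo
.o..
k=1  o...
oo.o
ooo.
o.oo
.o..
k=2  o.o.
o.o.
oo..
o.oo
.o..
k=3  o.o.
o.o.
.o..
.ooo
oo..
k=4  o...
oo.o
.oo.
.ooo
oo..
k=5  o..o
ooo.
.ooo
.ooo
oo..
k=6  o..o
ooo.
oooo
o.oo
.o..
k=7  o...
oo.o
ooo.
o.oo
.o..
k=8  o...
oo.o
ooo.
o.o.
.ooo
k=9  o..o
ooo.
oooo
o.o.
.ooo
k=10  o.oo
o..o
oo.o
o.o.
.ooo
k=11  o..o
ooo.
oooo
o.o.
.ooo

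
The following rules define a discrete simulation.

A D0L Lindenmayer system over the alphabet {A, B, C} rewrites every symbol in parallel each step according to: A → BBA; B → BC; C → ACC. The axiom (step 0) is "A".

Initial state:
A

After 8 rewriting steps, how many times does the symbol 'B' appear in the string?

step 0: A
step 1: BBA
step 2: BCBCBBA
step 3: BCACCBCACCBCBCBBA
step 4: BCACCBBAACCACCBCACCBBAACCACCBCACCBCACCBCBCBBA
step 5: BCACCBBAACCACCBCBCBBABBAACCACCBBAACCACCBCACCBBAACCACCBCBCB…CACCBBAACCACCBCACCBBAACCACCBCACCBBAACCACCBCACCBCACCBCBCBBA  (len 123)
step 6: BCACCBBAACCACCBCBCBBABBAACCACCBBAACCACCBCACCBCACCBCBCBBABC…CACCBBAACCACCBCACCBBAACCACCBCACCBBAACCACCBCACCBCACCBCBCBBA  (len 335)
step 7: BCACCBBAACCACCBCBCBBABBAACCACCBBAACCACCBCACCBCACCBCBCBBABC…CACCBBAACCACCBCACCBBAACCACCBCACCBBAACCACCBCACCBCACCBCBCBBA  (len 905)
step 8: BCACCBBAACCACCBCBCBBABBAACCACCBBAACCACCBCACCBCACCBCBCBBABC…CACCBBAACCACCBCACCBBAACCACCBCACCBBAACCACCBCACCBCACCBCBCBBA  (len 2437)

748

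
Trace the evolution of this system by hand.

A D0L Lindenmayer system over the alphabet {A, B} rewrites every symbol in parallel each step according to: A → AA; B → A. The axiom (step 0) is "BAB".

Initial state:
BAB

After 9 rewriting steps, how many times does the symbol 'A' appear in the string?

1024

0) BAB
1) AAAA
2) AAAAAAAA
3) AAAAAAAAAAAAAAAA
4) AAAAAAAAAAAAAAAAAAAAAAAAAAAAAAAA
5) AAAAAAAAAAAAAAAAAAAAAAAAAAAAAAAAAAAAAAAAAAAAAAAAAAAAAAAAAAAAAAAA
6) AAAAAAAAAAAAAAAAAAAAAAAAAAAAAAAAAAAAAAAAAAAAAAAAAAAAAAAAAA…AAAAAAAAAAAAAAAAAAAAAAAAAAAAAAAAAAAAAAAAAAAAAAAAAAAAAAAAAA  (len 128)
7) AAAAAAAAAAAAAAAAAAAAAAAAAAAAAAAAAAAAAAAAAAAAAAAAAAAAAAAAAA…AAAAAAAAAAAAAAAAAAAAAAAAAAAAAAAAAAAAAAAAAAAAAAAAAAAAAAAAAA  (len 256)
8) AAAAAAAAAAAAAAAAAAAAAAAAAAAAAAAAAAAAAAAAAAAAAAAAAAAAAAAAAA…AAAAAAAAAAAAAAAAAAAAAAAAAAAAAAAAAAAAAAAAAAAAAAAAAAAAAAAAAA  (len 512)
9) AAAAAAAAAAAAAAAAAAAAAAAAAAAAAAAAAAAAAAAAAAAAAAAAAAAAAAAAAA…AAAAAAAAAAAAAAAAAAAAAAAAAAAAAAAAAAAAAAAAAAAAAAAAAAAAAAAAAA  (len 1024)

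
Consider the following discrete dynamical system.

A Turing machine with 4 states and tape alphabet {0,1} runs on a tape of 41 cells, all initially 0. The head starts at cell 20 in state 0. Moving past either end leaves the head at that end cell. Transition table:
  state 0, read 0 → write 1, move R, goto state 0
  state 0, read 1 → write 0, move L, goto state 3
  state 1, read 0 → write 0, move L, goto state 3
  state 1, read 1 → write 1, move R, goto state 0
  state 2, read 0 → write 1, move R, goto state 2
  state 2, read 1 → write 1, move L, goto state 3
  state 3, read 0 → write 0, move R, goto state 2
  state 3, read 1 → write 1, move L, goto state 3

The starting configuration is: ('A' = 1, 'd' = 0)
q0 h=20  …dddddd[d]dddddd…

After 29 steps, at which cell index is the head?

32

k=0  q0 h=20  …dddddd[d]dddddd…
k=1  q0 h=21  …dddddA[d]dddddd…
k=2  q0 h=22  …ddddAA[d]dddddd…
k=3  q0 h=23  …dddAAA[d]dddddd…
k=4  q0 h=24  …ddAAAA[d]dddddd…
k=5  q0 h=25  …dAAAAA[d]dddddd…
k=6  q0 h=26  …AAAAAA[d]dddddd…
k=7  q0 h=27  …AAAAAA[d]dddddd…
k=8  q0 h=28  …AAAAAA[d]dddddd…
k=9  q0 h=29  …AAAAAA[d]dddddd…
k=10  q0 h=30  …AAAAAA[d]dddddd…
k=11  q0 h=31  …AAAAAA[d]dddddd…
k=12  q0 h=32  …AAAAAA[d]dddddd…
k=13  q0 h=33  …AAAAAA[d]dddddd…
k=14  q0 h=34  …AAAAAA[d]dddddd|
k=15  q0 h=35  …AAAAAA[d]ddddd|
k=16  q0 h=36  …AAAAAA[d]dddd|
k=17  q0 h=37  …AAAAAA[d]ddd|
k=18  q0 h=38  …AAAAAA[d]dd|
k=19  q0 h=39  …AAAAAA[d]d|
k=20  q0 h=40  …AAAAAA[d]|
k=21  q0 h=40  …AAAAAA[A]|
k=22  q3 h=39  …AAAAAA[A]d|
k=23  q3 h=38  …AAAAAA[A]Ad|
k=24  q3 h=37  …AAAAAA[A]AAd|
k=25  q3 h=36  …AAAAAA[A]AAAd|
k=26  q3 h=35  …AAAAAA[A]AAAAd|
k=27  q3 h=34  …AAAAAA[A]AAAAAd|
k=28  q3 h=33  …AAAAAA[A]AAAAAA…
k=29  q3 h=32  …AAAAAA[A]AAAAAA…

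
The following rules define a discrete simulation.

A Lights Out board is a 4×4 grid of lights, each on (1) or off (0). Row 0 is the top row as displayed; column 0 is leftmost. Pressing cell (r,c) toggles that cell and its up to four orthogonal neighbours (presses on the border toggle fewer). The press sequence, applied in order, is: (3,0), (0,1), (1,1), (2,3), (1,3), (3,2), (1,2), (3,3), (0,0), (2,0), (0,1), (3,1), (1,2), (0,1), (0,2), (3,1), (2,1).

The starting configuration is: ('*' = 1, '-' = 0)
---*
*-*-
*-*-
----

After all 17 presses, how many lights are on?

6

t=0: ---*
*-*-
*-*-
----
t=1: ---*
*-*-
--*-
**--
t=2: ****
***-
--*-
**--
t=3: *-**
----
-**-
**--
t=4: *-**
---*
-*-*
**-*
t=5: *-*-
--*-
-*--
**-*
t=6: *-*-
--*-
-**-
*-*-
t=7: *---
-*-*
-*--
*-*-
t=8: *---
-*-*
-*-*
*--*
t=9: -*--
**-*
-*-*
*--*
t=10: -*--
-*-*
*--*
---*
t=11: *-*-
---*
*--*
---*
t=12: *-*-
---*
**-*
****
t=13: *---
-**-
****
****
t=14: -**-
--*-
****
****
t=15: ---*
----
****
****
t=16: ---*
----
*-**
---*
t=17: ---*
-*--
-*-*
-*-*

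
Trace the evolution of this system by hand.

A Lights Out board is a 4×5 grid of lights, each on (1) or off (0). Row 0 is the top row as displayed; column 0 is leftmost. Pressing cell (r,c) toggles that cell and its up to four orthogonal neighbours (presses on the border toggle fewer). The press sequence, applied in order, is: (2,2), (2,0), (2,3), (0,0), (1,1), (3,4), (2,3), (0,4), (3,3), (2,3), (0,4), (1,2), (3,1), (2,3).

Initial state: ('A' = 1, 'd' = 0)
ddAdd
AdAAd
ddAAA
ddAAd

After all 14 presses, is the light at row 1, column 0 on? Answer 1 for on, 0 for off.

0

k=0  ddAdd
AdAAd
ddAAA
ddAAd
k=1  ddAdd
AddAd
dAddA
dddAd
k=2  ddAdd
dddAd
AdddA
AddAd
k=3  ddAdd
ddddd
AdAAd
Adddd
k=4  AAAdd
Adddd
AdAAd
Adddd
k=5  AdAdd
dAAdd
AAAAd
Adddd
k=6  AdAdd
dAAdd
AAAAA
AddAA
k=7  AdAdd
dAAAd
AAddd
AdddA
k=8  AdAAA
dAAAA
AAddd
AdddA
k=9  AdAAA
dAAAA
AAdAd
AdAAd
k=10  AdAAA
dAAdA
AAAdA
AdAdd
k=11  AdAdd
dAAdd
AAAdA
AdAdd
k=12  Adddd
dddAd
AAddA
AdAdd
k=13  Adddd
dddAd
AdddA
dAddd
k=14  Adddd
ddddd
AdAAd
dAdAd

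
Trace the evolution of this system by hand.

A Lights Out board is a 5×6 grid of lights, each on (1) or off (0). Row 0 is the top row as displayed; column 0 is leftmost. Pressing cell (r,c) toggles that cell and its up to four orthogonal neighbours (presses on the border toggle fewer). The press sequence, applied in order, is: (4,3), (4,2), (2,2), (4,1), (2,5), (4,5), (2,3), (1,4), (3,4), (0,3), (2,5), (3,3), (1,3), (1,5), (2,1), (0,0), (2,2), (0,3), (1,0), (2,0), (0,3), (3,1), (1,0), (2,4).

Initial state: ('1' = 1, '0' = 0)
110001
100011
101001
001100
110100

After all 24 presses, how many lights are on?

16

[0] 110001
100011
101001
001100
110100
[1] 110001
100011
101001
001000
111010
[2] 110001
100011
101001
000000
100110
[3] 110001
101011
110101
001000
100110
[4] 110001
101011
110101
011000
011110
[5] 110001
101010
110110
011001
011110
[6] 110001
101010
110110
011000
011101
[7] 110001
101110
111000
011100
011101
[8] 110011
101001
111010
011100
011101
[9] 110011
101001
111000
011011
011111
[10] 111101
101101
111000
011011
011111
[11] 111101
101100
111011
011010
011111
[12] 111101
101100
111111
010100
011011
[13] 111001
100010
111011
010100
011011
[14] 111000
100001
111010
010100
011011
[15] 111000
110001
000010
000100
011011
[16] 001000
010001
000010
000100
011011
[17] 001000
011001
011110
001100
011011
[18] 000110
011101
011110
001100
011011
[19] 100110
101101
111110
001100
011011
[20] 100110
001101
001110
101100
011011
[21] 101000
001001
001110
101100
011011
[22] 101000
001001
011110
010100
001011
[23] 001000
111001
111110
010100
001011
[24] 001000
111011
111001
010110
001011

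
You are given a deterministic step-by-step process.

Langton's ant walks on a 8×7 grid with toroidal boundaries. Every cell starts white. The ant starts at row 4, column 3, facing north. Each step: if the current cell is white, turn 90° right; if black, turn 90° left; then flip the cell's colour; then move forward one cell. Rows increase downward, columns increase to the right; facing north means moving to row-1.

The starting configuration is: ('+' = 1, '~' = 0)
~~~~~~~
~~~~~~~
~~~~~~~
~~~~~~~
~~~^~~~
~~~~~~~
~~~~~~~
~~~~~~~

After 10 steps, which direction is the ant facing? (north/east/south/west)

south

k=0  ~~~~~~~
~~~~~~~
~~~~~~~
~~~~~~~
~~~^~~~
~~~~~~~
~~~~~~~
~~~~~~~
k=1  ~~~~~~~
~~~~~~~
~~~~~~~
~~~~~~~
~~~+>~~
~~~~~~~
~~~~~~~
~~~~~~~
k=2  ~~~~~~~
~~~~~~~
~~~~~~~
~~~~~~~
~~~++~~
~~~~v~~
~~~~~~~
~~~~~~~
k=3  ~~~~~~~
~~~~~~~
~~~~~~~
~~~~~~~
~~~++~~
~~~<+~~
~~~~~~~
~~~~~~~
k=4  ~~~~~~~
~~~~~~~
~~~~~~~
~~~~~~~
~~~^+~~
~~~++~~
~~~~~~~
~~~~~~~
k=5  ~~~~~~~
~~~~~~~
~~~~~~~
~~~~~~~
~~<~+~~
~~~++~~
~~~~~~~
~~~~~~~
k=6  ~~~~~~~
~~~~~~~
~~~~~~~
~~^~~~~
~~+~+~~
~~~++~~
~~~~~~~
~~~~~~~
k=7  ~~~~~~~
~~~~~~~
~~~~~~~
~~+>~~~
~~+~+~~
~~~++~~
~~~~~~~
~~~~~~~
k=8  ~~~~~~~
~~~~~~~
~~~~~~~
~~++~~~
~~+v+~~
~~~++~~
~~~~~~~
~~~~~~~
k=9  ~~~~~~~
~~~~~~~
~~~~~~~
~~++~~~
~~<++~~
~~~++~~
~~~~~~~
~~~~~~~
k=10  ~~~~~~~
~~~~~~~
~~~~~~~
~~++~~~
~~~++~~
~~v++~~
~~~~~~~
~~~~~~~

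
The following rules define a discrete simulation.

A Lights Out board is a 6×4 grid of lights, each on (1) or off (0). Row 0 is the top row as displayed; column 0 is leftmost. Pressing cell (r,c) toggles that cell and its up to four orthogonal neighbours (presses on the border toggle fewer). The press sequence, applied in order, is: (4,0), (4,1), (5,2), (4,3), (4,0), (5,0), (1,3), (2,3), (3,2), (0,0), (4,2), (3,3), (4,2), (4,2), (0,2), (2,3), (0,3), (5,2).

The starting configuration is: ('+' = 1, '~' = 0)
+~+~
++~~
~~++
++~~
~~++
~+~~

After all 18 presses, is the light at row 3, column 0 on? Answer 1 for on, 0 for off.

0) +~+~
++~~
~~++
++~~
~~++
~+~~
1) +~+~
++~~
~~++
~+~~
++++
++~~
2) +~+~
++~~
~~++
~~~~
~~~+
+~~~
3) +~+~
++~~
~~++
~~~~
~~++
++++
4) +~+~
++~~
~~++
~~~+
~~~~
+++~
5) +~+~
++~~
~~++
+~~+
++~~
~++~
6) +~+~
++~~
~~++
+~~+
~+~~
+~+~
7) +~++
++++
~~+~
+~~+
~+~~
+~+~
8) +~++
+++~
~~~+
+~~~
~+~~
+~+~
9) +~++
+++~
~~++
++++
~++~
+~+~
10) ~+++
~++~
~~++
++++
~++~
+~+~
11) ~+++
~++~
~~++
++~+
~~~+
+~~~
12) ~+++
~++~
~~+~
+++~
~~~~
+~~~
13) ~+++
~++~
~~+~
++~~
~+++
+~+~
14) ~+++
~++~
~~+~
+++~
~~~~
+~~~
15) ~~~~
~+~~
~~+~
+++~
~~~~
+~~~
16) ~~~~
~+~+
~~~+
++++
~~~~
+~~~
17) ~~++
~+~~
~~~+
++++
~~~~
+~~~
18) ~~++
~+~~
~~~+
++++
~~+~
++++

1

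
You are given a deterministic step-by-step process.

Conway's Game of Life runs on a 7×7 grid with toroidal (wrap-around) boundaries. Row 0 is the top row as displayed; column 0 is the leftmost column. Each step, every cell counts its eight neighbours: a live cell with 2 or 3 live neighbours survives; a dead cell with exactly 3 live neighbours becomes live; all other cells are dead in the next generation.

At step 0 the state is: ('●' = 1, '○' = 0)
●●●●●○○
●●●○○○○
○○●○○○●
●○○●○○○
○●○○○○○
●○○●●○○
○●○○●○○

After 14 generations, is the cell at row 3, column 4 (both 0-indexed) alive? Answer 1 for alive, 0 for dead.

0

[0] ●●●●●○○
●●●○○○○
○○●○○○●
●○○●○○○
○●○○○○○
●○○●●○○
○●○○●○○
[1] ○○○○●○○
○○○○○○●
○○●●○○●
●●●○○○○
●●●●●○○
●●●●●○○
○○○○○●○
[2] ○○○○○●○
○○○●○●○
○○●●○○●
○○○○●○●
○○○○●○●
●○○○○●●
○●●○○●○
[3] ○○●○○●●
○○●●○●●
○○●●○○●
●○○○●○●
○○○○●○○
●●○○●○○
●●○○●●○
[4] ○○●○○○○
●●○○○○○
○●●○○○○
●○○○●○●
○●○●●○●
●●○●●○●
○○●●●○○
[5] ○○●○○○○
●○○○○○○
○○●○○○●
○○○○●○●
○●○○○○○
○●○○○○●
●○○○●●○
[6] ○●○○○○●
○●○○○○○
●○○○○●●
●○○○○●○
○○○○○●○
○●○○○●●
●●○○○●●
[7] ○●●○○●●
○●○○○●○
●●○○○●○
●○○○●●○
●○○○●●○
○●○○●○○
○●●○○○○
[8] ○○○○○●●
○○○○●●○
●●○○○●○
●○○○○○○
●●○●○○○
●●●●●●○
○○○●○●○
[9] ○○○○○○●
●○○○●○○
●●○○●●○
○○●○○○○
○○○●○○○
●○○○○●○
●●○●○○○
[10] ○●○○○○●
●●○○●○○
●●○●●●●
○●●●●○○
○○○○○○○
●●●○●○●
●●○○○○○
[11] ○○●○○○●
○○○●●○○
○○○○○○●
○●○○○○●
○○○○●●○
○○●○○○●
○○○○○●○
[12] ○○○●●●○
○○○●○●○
●○○○○●○
●○○○○○●
●○○○○●●
○○○○●○●
○○○○○●●
[13] ○○○●○○○
○○○●○●○
●○○○●●○
○●○○○○○
○○○○○○○
○○○○●○○
○○○●○○●
[14] ○○●●○○○
○○○●○●●
○○○○●●●
○○○○○○○
○○○○○○○
○○○○○○○
○○○●●○○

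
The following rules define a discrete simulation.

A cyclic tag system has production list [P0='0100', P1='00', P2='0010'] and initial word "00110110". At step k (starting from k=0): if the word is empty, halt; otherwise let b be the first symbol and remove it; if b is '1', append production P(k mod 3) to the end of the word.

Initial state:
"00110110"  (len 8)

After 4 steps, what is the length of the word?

12

gen 0: "00110110"  (len 8)
gen 1: "0110110"  (len 7)
gen 2: "110110"  (len 6)
gen 3: "101100010"  (len 9)
gen 4: "011000100100"  (len 12)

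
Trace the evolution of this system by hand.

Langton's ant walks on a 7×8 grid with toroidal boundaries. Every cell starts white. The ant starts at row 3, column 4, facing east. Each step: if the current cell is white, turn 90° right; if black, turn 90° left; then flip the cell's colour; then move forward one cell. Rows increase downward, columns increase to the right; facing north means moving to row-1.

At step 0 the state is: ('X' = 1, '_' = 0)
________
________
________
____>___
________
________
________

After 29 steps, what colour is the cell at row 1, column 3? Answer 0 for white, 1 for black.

k=0  ________
________
________
____>___
________
________
________
k=1  ________
________
________
____X___
____v___
________
________
k=2  ________
________
________
____X___
___<X___
________
________
k=3  ________
________
________
___^X___
___XX___
________
________
k=4  ________
________
________
___X>___
___XX___
________
________
k=5  ________
________
____^___
___X____
___XX___
________
________
k=6  ________
________
____X>__
___X____
___XX___
________
________
k=7  ________
________
____XX__
___X_v__
___XX___
________
________
k=8  ________
________
____XX__
___X<X__
___XX___
________
________
k=9  ________
________
____^X__
___XXX__
___XX___
________
________
k=10  ________
________
___<_X__
___XXX__
___XX___
________
________
k=11  ________
___^____
___X_X__
___XXX__
___XX___
________
________
k=12  ________
___X>___
___X_X__
___XXX__
___XX___
________
________
k=13  ________
___XX___
___XvX__
___XXX__
___XX___
________
________
k=14  ________
___XX___
___<XX__
___XXX__
___XX___
________
________
k=15  ________
___XX___
____XX__
___vXX__
___XX___
________
________
k=16  ________
___XX___
____XX__
____>X__
___XX___
________
________
k=17  ________
___XX___
____^X__
_____X__
___XX___
________
________
k=18  ________
___XX___
___<_X__
_____X__
___XX___
________
________
k=19  ________
___^X___
___X_X__
_____X__
___XX___
________
________
k=20  ________
__<_X___
___X_X__
_____X__
___XX___
________
________
k=21  __^_____
__X_X___
___X_X__
_____X__
___XX___
________
________
k=22  __X>____
__X_X___
___X_X__
_____X__
___XX___
________
________
k=23  __XX____
__XvX___
___X_X__
_____X__
___XX___
________
________
k=24  __XX____
__<XX___
___X_X__
_____X__
___XX___
________
________
k=25  __XX____
___XX___
__vX_X__
_____X__
___XX___
________
________
k=26  __XX____
___XX___
_<XX_X__
_____X__
___XX___
________
________
k=27  __XX____
_^_XX___
_XXX_X__
_____X__
___XX___
________
________
k=28  __XX____
_X>XX___
_XXX_X__
_____X__
___XX___
________
________
k=29  __XX____
_XXXX___
_XvX_X__
_____X__
___XX___
________
________

1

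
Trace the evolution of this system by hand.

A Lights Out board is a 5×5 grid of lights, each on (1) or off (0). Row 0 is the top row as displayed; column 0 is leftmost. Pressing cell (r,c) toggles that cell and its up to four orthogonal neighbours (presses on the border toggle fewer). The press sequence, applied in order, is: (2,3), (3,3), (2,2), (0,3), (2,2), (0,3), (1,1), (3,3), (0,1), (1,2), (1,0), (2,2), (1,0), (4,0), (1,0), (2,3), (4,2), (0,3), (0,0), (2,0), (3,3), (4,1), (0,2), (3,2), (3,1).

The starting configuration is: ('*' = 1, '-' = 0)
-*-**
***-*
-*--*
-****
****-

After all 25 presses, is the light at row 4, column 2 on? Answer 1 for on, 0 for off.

0

k=0  -*-**
***-*
-*--*
-****
****-
k=1  -*-**
*****
-***-
-**-*
****-
k=2  -*-**
*****
-**--
-*-*-
***--
k=3  -*-**
**-**
---*-
-***-
***--
k=4  -**--
**--*
---*-
-***-
***--
k=5  -**--
***-*
-**--
-*-*-
***--
k=6  -*-**
*****
-**--
-*-*-
***--
k=7  ---**
---**
--*--
-*-*-
***--
k=8  ---**
---**
--**-
-**-*
****-
k=9  *****
-*-**
--**-
-**-*
****-
k=10  **-**
--*-*
---*-
-**-*
****-
k=11  -*-**
***-*
*--*-
-**-*
****-
k=12  -*-**
**--*
***--
-*--*
****-
k=13  **-**
----*
-**--
-*--*
****-
k=14  **-**
----*
-**--
**--*
--**-
k=15  -*-**
**--*
***--
**--*
--**-
k=16  -*-**
**-**
**-**
**-**
--**-
k=17  -*-**
**-**
**-**
*****
-*---
k=18  -**--
**--*
**-**
*****
-*---
k=19  *-*--
-*--*
**-**
*****
-*---
k=20  *-*--
**--*
---**
-****
-*---
k=21  *-*--
**--*
----*
-*---
-*-*-
k=22  *-*--
**--*
----*
-----
*-**-
k=23  **-*-
***-*
----*
-----
*-**-
k=24  **-*-
***-*
--*-*
-***-
*--*-
k=25  **-*-
***-*
-**-*
*--*-
**-*-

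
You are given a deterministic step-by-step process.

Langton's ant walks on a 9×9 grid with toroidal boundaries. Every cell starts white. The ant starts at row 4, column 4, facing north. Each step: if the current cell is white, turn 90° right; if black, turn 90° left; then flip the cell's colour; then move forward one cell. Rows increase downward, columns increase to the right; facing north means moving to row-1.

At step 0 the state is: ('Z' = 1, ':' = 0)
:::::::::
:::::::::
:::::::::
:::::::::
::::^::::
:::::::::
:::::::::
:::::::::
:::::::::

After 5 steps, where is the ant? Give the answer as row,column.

4,3

gen 0: :::::::::
:::::::::
:::::::::
:::::::::
::::^::::
:::::::::
:::::::::
:::::::::
:::::::::
gen 1: :::::::::
:::::::::
:::::::::
:::::::::
::::Z>:::
:::::::::
:::::::::
:::::::::
:::::::::
gen 2: :::::::::
:::::::::
:::::::::
:::::::::
::::ZZ:::
:::::v:::
:::::::::
:::::::::
:::::::::
gen 3: :::::::::
:::::::::
:::::::::
:::::::::
::::ZZ:::
::::<Z:::
:::::::::
:::::::::
:::::::::
gen 4: :::::::::
:::::::::
:::::::::
:::::::::
::::^Z:::
::::ZZ:::
:::::::::
:::::::::
:::::::::
gen 5: :::::::::
:::::::::
:::::::::
:::::::::
:::<:Z:::
::::ZZ:::
:::::::::
:::::::::
:::::::::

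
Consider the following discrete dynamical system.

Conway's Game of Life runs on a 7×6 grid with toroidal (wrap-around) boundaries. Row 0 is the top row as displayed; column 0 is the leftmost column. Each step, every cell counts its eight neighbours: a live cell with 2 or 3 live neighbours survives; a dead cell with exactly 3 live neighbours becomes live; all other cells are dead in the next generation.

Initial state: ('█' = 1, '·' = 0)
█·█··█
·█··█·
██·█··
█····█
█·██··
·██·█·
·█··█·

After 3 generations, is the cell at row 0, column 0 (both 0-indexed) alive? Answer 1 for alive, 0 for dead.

0) █·█··█
·█··█·
██·█··
█····█
█·██··
·██·█·
·█··█·
1) █·████
···██·
·██·█·
···███
█·███·
█···██
····█·
2) ··█···
█·····
··█···
█·····
███···
██····
·█····
3) ·█····
·█····
·█····
█·█···
··█··█
······
███···

0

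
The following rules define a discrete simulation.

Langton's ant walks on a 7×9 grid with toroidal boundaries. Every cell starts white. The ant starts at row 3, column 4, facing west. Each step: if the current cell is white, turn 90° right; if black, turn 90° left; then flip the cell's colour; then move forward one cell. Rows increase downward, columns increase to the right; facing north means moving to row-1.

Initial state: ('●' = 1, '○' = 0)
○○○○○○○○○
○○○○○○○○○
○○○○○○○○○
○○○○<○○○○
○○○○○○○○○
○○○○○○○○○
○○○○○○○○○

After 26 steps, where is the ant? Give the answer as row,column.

4,7

t=0: ○○○○○○○○○
○○○○○○○○○
○○○○○○○○○
○○○○<○○○○
○○○○○○○○○
○○○○○○○○○
○○○○○○○○○
t=1: ○○○○○○○○○
○○○○○○○○○
○○○○^○○○○
○○○○●○○○○
○○○○○○○○○
○○○○○○○○○
○○○○○○○○○
t=2: ○○○○○○○○○
○○○○○○○○○
○○○○●>○○○
○○○○●○○○○
○○○○○○○○○
○○○○○○○○○
○○○○○○○○○
t=3: ○○○○○○○○○
○○○○○○○○○
○○○○●●○○○
○○○○●v○○○
○○○○○○○○○
○○○○○○○○○
○○○○○○○○○
t=4: ○○○○○○○○○
○○○○○○○○○
○○○○●●○○○
○○○○<●○○○
○○○○○○○○○
○○○○○○○○○
○○○○○○○○○
t=5: ○○○○○○○○○
○○○○○○○○○
○○○○●●○○○
○○○○○●○○○
○○○○v○○○○
○○○○○○○○○
○○○○○○○○○
t=6: ○○○○○○○○○
○○○○○○○○○
○○○○●●○○○
○○○○○●○○○
○○○<●○○○○
○○○○○○○○○
○○○○○○○○○
t=7: ○○○○○○○○○
○○○○○○○○○
○○○○●●○○○
○○○^○●○○○
○○○●●○○○○
○○○○○○○○○
○○○○○○○○○
t=8: ○○○○○○○○○
○○○○○○○○○
○○○○●●○○○
○○○●>●○○○
○○○●●○○○○
○○○○○○○○○
○○○○○○○○○
t=9: ○○○○○○○○○
○○○○○○○○○
○○○○●●○○○
○○○●●●○○○
○○○●v○○○○
○○○○○○○○○
○○○○○○○○○
t=10: ○○○○○○○○○
○○○○○○○○○
○○○○●●○○○
○○○●●●○○○
○○○●○>○○○
○○○○○○○○○
○○○○○○○○○
t=11: ○○○○○○○○○
○○○○○○○○○
○○○○●●○○○
○○○●●●○○○
○○○●○●○○○
○○○○○v○○○
○○○○○○○○○
t=12: ○○○○○○○○○
○○○○○○○○○
○○○○●●○○○
○○○●●●○○○
○○○●○●○○○
○○○○<●○○○
○○○○○○○○○
t=13: ○○○○○○○○○
○○○○○○○○○
○○○○●●○○○
○○○●●●○○○
○○○●^●○○○
○○○○●●○○○
○○○○○○○○○
t=14: ○○○○○○○○○
○○○○○○○○○
○○○○●●○○○
○○○●●●○○○
○○○●●>○○○
○○○○●●○○○
○○○○○○○○○
t=15: ○○○○○○○○○
○○○○○○○○○
○○○○●●○○○
○○○●●^○○○
○○○●●○○○○
○○○○●●○○○
○○○○○○○○○
t=16: ○○○○○○○○○
○○○○○○○○○
○○○○●●○○○
○○○●<○○○○
○○○●●○○○○
○○○○●●○○○
○○○○○○○○○
t=17: ○○○○○○○○○
○○○○○○○○○
○○○○●●○○○
○○○●○○○○○
○○○●v○○○○
○○○○●●○○○
○○○○○○○○○
t=18: ○○○○○○○○○
○○○○○○○○○
○○○○●●○○○
○○○●○○○○○
○○○●○>○○○
○○○○●●○○○
○○○○○○○○○
t=19: ○○○○○○○○○
○○○○○○○○○
○○○○●●○○○
○○○●○○○○○
○○○●○●○○○
○○○○●v○○○
○○○○○○○○○
t=20: ○○○○○○○○○
○○○○○○○○○
○○○○●●○○○
○○○●○○○○○
○○○●○●○○○
○○○○●○>○○
○○○○○○○○○
t=21: ○○○○○○○○○
○○○○○○○○○
○○○○●●○○○
○○○●○○○○○
○○○●○●○○○
○○○○●○●○○
○○○○○○v○○
t=22: ○○○○○○○○○
○○○○○○○○○
○○○○●●○○○
○○○●○○○○○
○○○●○●○○○
○○○○●○●○○
○○○○○<●○○
t=23: ○○○○○○○○○
○○○○○○○○○
○○○○●●○○○
○○○●○○○○○
○○○●○●○○○
○○○○●^●○○
○○○○○●●○○
t=24: ○○○○○○○○○
○○○○○○○○○
○○○○●●○○○
○○○●○○○○○
○○○●○●○○○
○○○○●●>○○
○○○○○●●○○
t=25: ○○○○○○○○○
○○○○○○○○○
○○○○●●○○○
○○○●○○○○○
○○○●○●^○○
○○○○●●○○○
○○○○○●●○○
t=26: ○○○○○○○○○
○○○○○○○○○
○○○○●●○○○
○○○●○○○○○
○○○●○●●>○
○○○○●●○○○
○○○○○●●○○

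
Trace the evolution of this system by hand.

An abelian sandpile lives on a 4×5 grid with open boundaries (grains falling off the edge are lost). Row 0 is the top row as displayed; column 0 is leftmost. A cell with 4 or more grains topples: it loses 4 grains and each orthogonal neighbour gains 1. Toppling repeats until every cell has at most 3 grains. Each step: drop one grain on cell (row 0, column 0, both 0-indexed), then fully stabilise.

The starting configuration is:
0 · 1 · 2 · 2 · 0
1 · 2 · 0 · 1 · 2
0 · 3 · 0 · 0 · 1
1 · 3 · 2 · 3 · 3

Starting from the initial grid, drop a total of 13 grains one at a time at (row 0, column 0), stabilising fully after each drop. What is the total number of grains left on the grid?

gen 0: 0 · 1 · 2 · 2 · 0
1 · 2 · 0 · 1 · 2
0 · 3 · 0 · 0 · 1
1 · 3 · 2 · 3 · 3
gen 1: 1 · 1 · 2 · 2 · 0
1 · 2 · 0 · 1 · 2
0 · 3 · 0 · 0 · 1
1 · 3 · 2 · 3 · 3
gen 2: 2 · 1 · 2 · 2 · 0
1 · 2 · 0 · 1 · 2
0 · 3 · 0 · 0 · 1
1 · 3 · 2 · 3 · 3
gen 3: 3 · 1 · 2 · 2 · 0
1 · 2 · 0 · 1 · 2
0 · 3 · 0 · 0 · 1
1 · 3 · 2 · 3 · 3
gen 4: 0 · 2 · 2 · 2 · 0
2 · 2 · 0 · 1 · 2
0 · 3 · 0 · 0 · 1
1 · 3 · 2 · 3 · 3
gen 5: 1 · 2 · 2 · 2 · 0
2 · 2 · 0 · 1 · 2
0 · 3 · 0 · 0 · 1
1 · 3 · 2 · 3 · 3
gen 6: 2 · 2 · 2 · 2 · 0
2 · 2 · 0 · 1 · 2
0 · 3 · 0 · 0 · 1
1 · 3 · 2 · 3 · 3
gen 7: 3 · 2 · 2 · 2 · 0
2 · 2 · 0 · 1 · 2
0 · 3 · 0 · 0 · 1
1 · 3 · 2 · 3 · 3
gen 8: 0 · 3 · 2 · 2 · 0
3 · 2 · 0 · 1 · 2
0 · 3 · 0 · 0 · 1
1 · 3 · 2 · 3 · 3
gen 9: 1 · 3 · 2 · 2 · 0
3 · 2 · 0 · 1 · 2
0 · 3 · 0 · 0 · 1
1 · 3 · 2 · 3 · 3
gen 10: 2 · 3 · 2 · 2 · 0
3 · 2 · 0 · 1 · 2
0 · 3 · 0 · 0 · 1
1 · 3 · 2 · 3 · 3
gen 11: 3 · 3 · 2 · 2 · 0
3 · 2 · 0 · 1 · 2
0 · 3 · 0 · 0 · 1
1 · 3 · 2 · 3 · 3
gen 12: 2 · 1 · 3 · 2 · 0
1 · 1 · 1 · 1 · 2
2 · 1 · 1 · 0 · 1
2 · 0 · 3 · 3 · 3
gen 13: 3 · 1 · 3 · 2 · 0
1 · 1 · 1 · 1 · 2
2 · 1 · 1 · 0 · 1
2 · 0 · 3 · 3 · 3

31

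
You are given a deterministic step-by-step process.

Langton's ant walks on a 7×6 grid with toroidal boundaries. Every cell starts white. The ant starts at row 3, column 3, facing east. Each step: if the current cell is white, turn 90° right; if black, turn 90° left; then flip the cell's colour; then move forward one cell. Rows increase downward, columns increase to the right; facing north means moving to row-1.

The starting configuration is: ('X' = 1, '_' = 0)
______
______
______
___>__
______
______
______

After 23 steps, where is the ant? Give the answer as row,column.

[0] ______
______
______
___>__
______
______
______
[1] ______
______
______
___X__
___v__
______
______
[2] ______
______
______
___X__
__<X__
______
______
[3] ______
______
______
__^X__
__XX__
______
______
[4] ______
______
______
__X>__
__XX__
______
______
[5] ______
______
___^__
__X___
__XX__
______
______
[6] ______
______
___X>_
__X___
__XX__
______
______
[7] ______
______
___XX_
__X_v_
__XX__
______
______
[8] ______
______
___XX_
__X<X_
__XX__
______
______
[9] ______
______
___^X_
__XXX_
__XX__
______
______
[10] ______
______
__<_X_
__XXX_
__XX__
______
______
[11] ______
__^___
__X_X_
__XXX_
__XX__
______
______
[12] ______
__X>__
__X_X_
__XXX_
__XX__
______
______
[13] ______
__XX__
__XvX_
__XXX_
__XX__
______
______
[14] ______
__XX__
__<XX_
__XXX_
__XX__
______
______
[15] ______
__XX__
___XX_
__vXX_
__XX__
______
______
[16] ______
__XX__
___XX_
___>X_
__XX__
______
______
[17] ______
__XX__
___^X_
____X_
__XX__
______
______
[18] ______
__XX__
__<_X_
____X_
__XX__
______
______
[19] ______
__^X__
__X_X_
____X_
__XX__
______
______
[20] ______
_<_X__
__X_X_
____X_
__XX__
______
______
[21] _^____
_X_X__
__X_X_
____X_
__XX__
______
______
[22] _X>___
_X_X__
__X_X_
____X_
__XX__
______
______
[23] _XX___
_XvX__
__X_X_
____X_
__XX__
______
______

1,2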